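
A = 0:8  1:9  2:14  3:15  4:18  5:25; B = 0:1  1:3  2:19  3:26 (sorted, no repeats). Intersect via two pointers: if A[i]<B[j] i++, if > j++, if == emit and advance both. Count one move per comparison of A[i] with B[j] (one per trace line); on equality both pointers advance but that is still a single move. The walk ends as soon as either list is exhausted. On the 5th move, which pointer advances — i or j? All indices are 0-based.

i

[i=0,j=0] 8>1 → j++
[i=0,j=1] 8>3 → j++
[i=0,j=2] 8<19 → i++
[i=1,j=2] 9<19 → i++
[i=2,j=2] 14<19 → i++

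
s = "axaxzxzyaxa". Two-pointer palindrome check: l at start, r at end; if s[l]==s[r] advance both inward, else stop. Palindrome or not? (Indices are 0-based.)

[0,10] 'a'=='a' → l++,r--
[1,9] 'x'=='x' → l++,r--
[2,8] 'a'=='a' → l++,r--
[3,7] 'x'!='y' → stop

not a palindrome (mismatch at 3,7)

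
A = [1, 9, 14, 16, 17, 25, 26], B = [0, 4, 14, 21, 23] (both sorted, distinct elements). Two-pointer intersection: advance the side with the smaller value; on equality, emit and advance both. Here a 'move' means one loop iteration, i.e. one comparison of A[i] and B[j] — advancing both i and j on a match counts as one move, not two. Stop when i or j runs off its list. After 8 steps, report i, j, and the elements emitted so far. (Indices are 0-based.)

i=0 j=0: 1>0, j++
i=0 j=1: 1<4, i++
i=1 j=1: 9>4, j++
i=1 j=2: 9<14, i++
i=2 j=2: 14==14 emit, i++,j++
i=3 j=3: 16<21, i++
i=4 j=3: 17<21, i++
i=5 j=3: 25>21, j++

i=5, j=4, emitted=[14]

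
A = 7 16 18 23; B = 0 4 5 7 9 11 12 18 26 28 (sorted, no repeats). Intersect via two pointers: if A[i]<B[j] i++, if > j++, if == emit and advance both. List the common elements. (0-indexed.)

i=0 j=0: 7>0, j++
i=0 j=1: 7>4, j++
i=0 j=2: 7>5, j++
i=0 j=3: 7==7 emit, i++,j++
i=1 j=4: 16>9, j++
i=1 j=5: 16>11, j++
i=1 j=6: 16>12, j++
i=1 j=7: 16<18, i++
i=2 j=7: 18==18 emit, i++,j++
i=3 j=8: 23<26, i++

intersection = [7, 18]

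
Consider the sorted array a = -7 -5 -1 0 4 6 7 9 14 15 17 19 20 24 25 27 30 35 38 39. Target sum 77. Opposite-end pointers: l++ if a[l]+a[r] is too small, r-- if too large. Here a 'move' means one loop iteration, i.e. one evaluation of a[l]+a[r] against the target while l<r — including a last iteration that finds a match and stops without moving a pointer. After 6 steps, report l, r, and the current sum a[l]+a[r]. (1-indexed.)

[1,20] -7+39=32 <77 → l++
[2,20] -5+39=34 <77 → l++
[3,20] -1+39=38 <77 → l++
[4,20] 0+39=39 <77 → l++
[5,20] 4+39=43 <77 → l++
[6,20] 6+39=45 <77 → l++

l=7, r=20, sum=46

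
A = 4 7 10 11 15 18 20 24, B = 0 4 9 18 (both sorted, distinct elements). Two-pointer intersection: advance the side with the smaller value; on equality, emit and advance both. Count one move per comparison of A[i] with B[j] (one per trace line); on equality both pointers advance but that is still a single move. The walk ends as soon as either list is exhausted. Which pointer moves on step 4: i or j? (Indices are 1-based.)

j

[i=1,j=1] 4>0 → j++
[i=1,j=2] 4==4 emit → i++,j++
[i=2,j=3] 7<9 → i++
[i=3,j=3] 10>9 → j++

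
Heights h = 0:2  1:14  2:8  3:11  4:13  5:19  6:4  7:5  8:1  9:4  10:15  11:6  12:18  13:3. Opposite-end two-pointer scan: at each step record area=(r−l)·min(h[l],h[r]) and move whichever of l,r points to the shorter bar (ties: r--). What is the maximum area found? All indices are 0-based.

[0,13] min(2,3)*13=26 best=26 * → l++
[1,13] min(14,3)*12=36 best=36 * → r--
[1,12] min(14,18)*11=154 best=154 * → l++
[2,12] min(8,18)*10=80 best=154 → l++
[3,12] min(11,18)*9=99 best=154 → l++
[4,12] min(13,18)*8=104 best=154 → l++
[5,12] min(19,18)*7=126 best=154 → r--
[5,11] min(19,6)*6=36 best=154 → r--
[5,10] min(19,15)*5=75 best=154 → r--
[5,9] min(19,4)*4=16 best=154 → r--
[5,8] min(19,1)*3=3 best=154 → r--
[5,7] min(19,5)*2=10 best=154 → r--
[5,6] min(19,4)*1=4 best=154 → r--

max area = 154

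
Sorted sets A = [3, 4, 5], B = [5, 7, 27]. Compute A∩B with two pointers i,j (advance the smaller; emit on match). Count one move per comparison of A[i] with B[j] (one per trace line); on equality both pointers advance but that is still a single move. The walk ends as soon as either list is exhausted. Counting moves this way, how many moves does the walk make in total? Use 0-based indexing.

3 moves

[i=0,j=0] 3<5 → i++
[i=1,j=0] 4<5 → i++
[i=2,j=0] 5==5 emit → i++,j++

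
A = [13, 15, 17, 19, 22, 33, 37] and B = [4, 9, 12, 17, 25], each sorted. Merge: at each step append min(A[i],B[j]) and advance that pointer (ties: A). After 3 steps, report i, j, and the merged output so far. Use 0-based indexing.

i=0 j=0: A[i]=13>B[j]=4 take 4, j++
i=0 j=1: A[i]=13>B[j]=9 take 9, j++
i=0 j=2: A[i]=13>B[j]=12 take 12, j++

i=0, j=3, merged so far=[4, 9, 12]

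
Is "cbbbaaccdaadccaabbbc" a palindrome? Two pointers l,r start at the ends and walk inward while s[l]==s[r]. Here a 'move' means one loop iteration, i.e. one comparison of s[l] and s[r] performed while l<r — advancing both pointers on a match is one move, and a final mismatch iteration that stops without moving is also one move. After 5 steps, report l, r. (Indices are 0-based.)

l=0 r=19: 'c'=='c', l++,r--
l=1 r=18: 'b'=='b', l++,r--
l=2 r=17: 'b'=='b', l++,r--
l=3 r=16: 'b'=='b', l++,r--
l=4 r=15: 'a'=='a', l++,r--

l=5, r=14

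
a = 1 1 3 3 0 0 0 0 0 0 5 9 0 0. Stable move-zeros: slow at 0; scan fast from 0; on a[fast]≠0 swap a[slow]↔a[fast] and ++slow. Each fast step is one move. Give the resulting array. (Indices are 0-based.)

[1, 1, 3, 3, 5, 9, 0, 0, 0, 0, 0, 0, 0, 0]

slow=0 fast=0: a[fast]=1≠0 swap→a[0]=1, slow++,fast++
slow=1 fast=1: a[fast]=1≠0 swap→a[1]=1, slow++,fast++
slow=2 fast=2: a[fast]=3≠0 swap→a[2]=3, slow++,fast++
slow=3 fast=3: a[fast]=3≠0 swap→a[3]=3, slow++,fast++
slow=4 fast=4: a[fast]=0, fast++
slow=4 fast=5: a[fast]=0, fast++
slow=4 fast=6: a[fast]=0, fast++
slow=4 fast=7: a[fast]=0, fast++
slow=4 fast=8: a[fast]=0, fast++
slow=4 fast=9: a[fast]=0, fast++
slow=4 fast=10: a[fast]=5≠0 swap→a[4]=5, slow++,fast++
slow=5 fast=11: a[fast]=9≠0 swap→a[5]=9, slow++,fast++
slow=6 fast=12: a[fast]=0, fast++
slow=6 fast=13: a[fast]=0, fast++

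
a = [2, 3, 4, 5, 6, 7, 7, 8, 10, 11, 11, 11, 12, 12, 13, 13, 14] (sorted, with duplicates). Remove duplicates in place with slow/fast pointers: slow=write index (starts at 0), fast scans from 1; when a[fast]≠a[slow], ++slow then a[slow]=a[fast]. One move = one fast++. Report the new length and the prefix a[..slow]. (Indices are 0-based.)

slow=0 fast=1: a[fast]=3≠a[slow]=2 write a[1]=3, slow++,fast++
slow=1 fast=2: a[fast]=4≠a[slow]=3 write a[2]=4, slow++,fast++
slow=2 fast=3: a[fast]=5≠a[slow]=4 write a[3]=5, slow++,fast++
slow=3 fast=4: a[fast]=6≠a[slow]=5 write a[4]=6, slow++,fast++
slow=4 fast=5: a[fast]=7≠a[slow]=6 write a[5]=7, slow++,fast++
slow=5 fast=6: a[fast]=7=a[slow] dup, fast++
slow=5 fast=7: a[fast]=8≠a[slow]=7 write a[6]=8, slow++,fast++
slow=6 fast=8: a[fast]=10≠a[slow]=8 write a[7]=10, slow++,fast++
slow=7 fast=9: a[fast]=11≠a[slow]=10 write a[8]=11, slow++,fast++
slow=8 fast=10: a[fast]=11=a[slow] dup, fast++
slow=8 fast=11: a[fast]=11=a[slow] dup, fast++
slow=8 fast=12: a[fast]=12≠a[slow]=11 write a[9]=12, slow++,fast++
slow=9 fast=13: a[fast]=12=a[slow] dup, fast++
slow=9 fast=14: a[fast]=13≠a[slow]=12 write a[10]=13, slow++,fast++
slow=10 fast=15: a[fast]=13=a[slow] dup, fast++
slow=10 fast=16: a[fast]=14≠a[slow]=13 write a[11]=14, slow++,fast++

length 12; prefix = [2, 3, 4, 5, 6, 7, 8, 10, 11, 12, 13, 14]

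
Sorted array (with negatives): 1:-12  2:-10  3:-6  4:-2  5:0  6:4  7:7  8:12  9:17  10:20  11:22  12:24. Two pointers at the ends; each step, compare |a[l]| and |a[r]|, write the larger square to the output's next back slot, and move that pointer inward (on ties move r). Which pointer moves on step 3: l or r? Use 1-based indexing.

r

l=1 r=12: |-12|<=|24| out[12]=576, r--
l=1 r=11: |-12|<=|22| out[11]=484, r--
l=1 r=10: |-12|<=|20| out[10]=400, r--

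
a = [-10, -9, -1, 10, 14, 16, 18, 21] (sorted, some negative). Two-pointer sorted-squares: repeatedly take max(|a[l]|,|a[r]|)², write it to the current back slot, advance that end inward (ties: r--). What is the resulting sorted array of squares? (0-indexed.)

[1, 81, 100, 100, 196, 256, 324, 441]

l=0 r=7: |-10|<=|21| out[7]=441, r--
l=0 r=6: |-10|<=|18| out[6]=324, r--
l=0 r=5: |-10|<=|16| out[5]=256, r--
l=0 r=4: |-10|<=|14| out[4]=196, r--
l=0 r=3: |-10|<=|10| out[3]=100, r--
l=0 r=2: |-10|>|-1| out[2]=100, l++
l=1 r=2: |-9|>|-1| out[1]=81, l++
l=2 r=2: |-1|<=|-1| out[0]=1, r--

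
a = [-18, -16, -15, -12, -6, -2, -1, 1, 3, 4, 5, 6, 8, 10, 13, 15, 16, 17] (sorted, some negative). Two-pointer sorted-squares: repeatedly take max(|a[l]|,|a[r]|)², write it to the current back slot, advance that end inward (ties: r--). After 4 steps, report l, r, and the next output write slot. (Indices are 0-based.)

l=2, r=15, next write slot=13

[0,17] |-18|>|17| out[17]=324 → l++
[1,17] |-16|<=|17| out[16]=289 → r--
[1,16] |-16|<=|16| out[15]=256 → r--
[1,15] |-16|>|15| out[14]=256 → l++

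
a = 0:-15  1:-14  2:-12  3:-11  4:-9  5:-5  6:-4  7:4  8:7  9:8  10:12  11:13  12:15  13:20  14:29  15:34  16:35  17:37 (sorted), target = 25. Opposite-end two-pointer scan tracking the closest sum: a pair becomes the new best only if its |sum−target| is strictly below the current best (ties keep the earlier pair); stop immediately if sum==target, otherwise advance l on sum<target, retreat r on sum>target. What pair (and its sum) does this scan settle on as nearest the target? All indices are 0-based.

[0,17] -15+37=22 d=3 * → l++
[1,17] -14+37=23 d=2 * → l++
[2,17] -12+37=25 d=0 * → stop

pair (-12, 37) with sum 25 (|Δ|=0)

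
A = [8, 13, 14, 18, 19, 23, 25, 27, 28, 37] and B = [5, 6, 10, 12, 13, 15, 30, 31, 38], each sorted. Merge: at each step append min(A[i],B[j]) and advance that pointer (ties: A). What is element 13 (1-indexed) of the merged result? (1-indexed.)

merged[13] = 25

[i=1,j=1] A[i]=8>B[j]=5 take 5 → j++
[i=1,j=2] A[i]=8>B[j]=6 take 6 → j++
[i=1,j=3] A[i]=8<=B[j]=10 take 8 → i++
[i=2,j=3] A[i]=13>B[j]=10 take 10 → j++
[i=2,j=4] A[i]=13>B[j]=12 take 12 → j++
[i=2,j=5] A[i]=13<=B[j]=13 take 13 → i++
[i=3,j=5] A[i]=14>B[j]=13 take 13 → j++
[i=3,j=6] A[i]=14<=B[j]=15 take 14 → i++
[i=4,j=6] A[i]=18>B[j]=15 take 15 → j++
[i=4,j=7] A[i]=18<=B[j]=30 take 18 → i++
[i=5,j=7] A[i]=19<=B[j]=30 take 19 → i++
[i=6,j=7] A[i]=23<=B[j]=30 take 23 → i++
[i=7,j=7] A[i]=25<=B[j]=30 take 25 → i++
[i=8,j=7] A[i]=27<=B[j]=30 take 27 → i++
[i=9,j=7] A[i]=28<=B[j]=30 take 28 → i++
[i=10,j=7] A[i]=37>B[j]=30 take 30 → j++
[i=10,j=8] A[i]=37>B[j]=31 take 31 → j++
[i=10,j=9] A[i]=37<=B[j]=38 take 37 → i++
[i=11,j=9] A done, take B[j]=38 → j++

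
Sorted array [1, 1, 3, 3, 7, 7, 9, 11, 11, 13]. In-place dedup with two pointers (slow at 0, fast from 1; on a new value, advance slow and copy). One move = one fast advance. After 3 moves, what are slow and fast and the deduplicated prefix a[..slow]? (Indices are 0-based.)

slow=1, fast=4, prefix=[1, 3]

slow=0 fast=1: a[fast]=1=a[slow] dup, fast++
slow=0 fast=2: a[fast]=3≠a[slow]=1 write a[1]=3, slow++,fast++
slow=1 fast=3: a[fast]=3=a[slow] dup, fast++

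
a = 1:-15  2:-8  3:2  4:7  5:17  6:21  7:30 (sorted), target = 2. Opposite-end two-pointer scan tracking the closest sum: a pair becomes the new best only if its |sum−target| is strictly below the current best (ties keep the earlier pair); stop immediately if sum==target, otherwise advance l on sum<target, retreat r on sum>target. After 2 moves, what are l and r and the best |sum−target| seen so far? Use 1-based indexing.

l=1, r=5, best |Δ|=4

[1,7] -15+30=15 d=13 * → r--
[1,6] -15+21=6 d=4 * → r--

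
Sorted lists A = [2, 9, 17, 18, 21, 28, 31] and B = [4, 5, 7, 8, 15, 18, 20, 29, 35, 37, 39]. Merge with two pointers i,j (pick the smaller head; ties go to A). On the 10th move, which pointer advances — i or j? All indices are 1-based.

j

i=1 j=1: A[i]=2<=B[j]=4 take 2, i++
i=2 j=1: A[i]=9>B[j]=4 take 4, j++
i=2 j=2: A[i]=9>B[j]=5 take 5, j++
i=2 j=3: A[i]=9>B[j]=7 take 7, j++
i=2 j=4: A[i]=9>B[j]=8 take 8, j++
i=2 j=5: A[i]=9<=B[j]=15 take 9, i++
i=3 j=5: A[i]=17>B[j]=15 take 15, j++
i=3 j=6: A[i]=17<=B[j]=18 take 17, i++
i=4 j=6: A[i]=18<=B[j]=18 take 18, i++
i=5 j=6: A[i]=21>B[j]=18 take 18, j++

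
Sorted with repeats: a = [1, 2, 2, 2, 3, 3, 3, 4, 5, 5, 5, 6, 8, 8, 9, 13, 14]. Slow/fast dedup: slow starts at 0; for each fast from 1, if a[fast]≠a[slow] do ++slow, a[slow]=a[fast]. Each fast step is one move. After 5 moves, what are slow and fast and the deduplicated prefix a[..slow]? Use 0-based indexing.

slow=2, fast=6, prefix=[1, 2, 3]

slow=0 fast=1: a[fast]=2≠a[slow]=1 write a[1]=2, slow++,fast++
slow=1 fast=2: a[fast]=2=a[slow] dup, fast++
slow=1 fast=3: a[fast]=2=a[slow] dup, fast++
slow=1 fast=4: a[fast]=3≠a[slow]=2 write a[2]=3, slow++,fast++
slow=2 fast=5: a[fast]=3=a[slow] dup, fast++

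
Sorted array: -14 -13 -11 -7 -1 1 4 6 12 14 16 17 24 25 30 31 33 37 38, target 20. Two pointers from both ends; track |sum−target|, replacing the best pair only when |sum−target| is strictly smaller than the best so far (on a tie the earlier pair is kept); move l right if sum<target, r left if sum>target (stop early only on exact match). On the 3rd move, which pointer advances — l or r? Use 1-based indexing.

l

l=1 r=19: -14+38=24 d=4 *, r--
l=1 r=18: -14+37=23 d=3 *, r--
l=1 r=17: -14+33=19 d=1 *, l++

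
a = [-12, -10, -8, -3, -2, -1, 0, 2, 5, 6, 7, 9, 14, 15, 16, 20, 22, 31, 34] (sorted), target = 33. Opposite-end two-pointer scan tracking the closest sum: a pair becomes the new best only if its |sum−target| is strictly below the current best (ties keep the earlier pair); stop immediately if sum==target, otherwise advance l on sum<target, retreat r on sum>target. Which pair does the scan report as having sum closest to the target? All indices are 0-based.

pair (-1, 34) with sum 33 (|Δ|=0)

[0,18] -12+34=22 d=11 * → l++
[1,18] -10+34=24 d=9 * → l++
[2,18] -8+34=26 d=7 * → l++
[3,18] -3+34=31 d=2 * → l++
[4,18] -2+34=32 d=1 * → l++
[5,18] -1+34=33 d=0 * → stop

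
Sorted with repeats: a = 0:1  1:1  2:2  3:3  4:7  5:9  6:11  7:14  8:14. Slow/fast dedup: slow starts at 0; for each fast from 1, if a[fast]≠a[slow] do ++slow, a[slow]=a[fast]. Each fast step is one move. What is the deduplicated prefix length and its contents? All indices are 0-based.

slow=0 fast=1: a[fast]=1=a[slow] dup, fast++
slow=0 fast=2: a[fast]=2≠a[slow]=1 write a[1]=2, slow++,fast++
slow=1 fast=3: a[fast]=3≠a[slow]=2 write a[2]=3, slow++,fast++
slow=2 fast=4: a[fast]=7≠a[slow]=3 write a[3]=7, slow++,fast++
slow=3 fast=5: a[fast]=9≠a[slow]=7 write a[4]=9, slow++,fast++
slow=4 fast=6: a[fast]=11≠a[slow]=9 write a[5]=11, slow++,fast++
slow=5 fast=7: a[fast]=14≠a[slow]=11 write a[6]=14, slow++,fast++
slow=6 fast=8: a[fast]=14=a[slow] dup, fast++

length 7; prefix = [1, 2, 3, 7, 9, 11, 14]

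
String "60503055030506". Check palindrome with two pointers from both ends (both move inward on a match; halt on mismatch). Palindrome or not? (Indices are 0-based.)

palindrome

[0,13] '6'=='6' → l++,r--
[1,12] '0'=='0' → l++,r--
[2,11] '5'=='5' → l++,r--
[3,10] '0'=='0' → l++,r--
[4,9] '3'=='3' → l++,r--
[5,8] '0'=='0' → l++,r--
[6,7] '5'=='5' → l++,r--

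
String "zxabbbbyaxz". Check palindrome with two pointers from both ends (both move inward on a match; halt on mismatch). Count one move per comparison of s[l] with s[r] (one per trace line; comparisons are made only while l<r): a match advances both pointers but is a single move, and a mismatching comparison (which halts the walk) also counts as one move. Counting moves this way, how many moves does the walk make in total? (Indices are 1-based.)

4 moves

[1,11] 'z'=='z' → l++,r--
[2,10] 'x'=='x' → l++,r--
[3,9] 'a'=='a' → l++,r--
[4,8] 'b'!='y' → stop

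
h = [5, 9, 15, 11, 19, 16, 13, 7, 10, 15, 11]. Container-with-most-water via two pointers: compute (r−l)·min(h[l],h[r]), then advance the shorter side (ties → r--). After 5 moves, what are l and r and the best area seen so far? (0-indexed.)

[0,10] min(5,11)*10=50 best=50 * → l++
[1,10] min(9,11)*9=81 best=81 * → l++
[2,10] min(15,11)*8=88 best=88 * → r--
[2,9] min(15,15)*7=105 best=105 * → r--
[2,8] min(15,10)*6=60 best=105 → r--

l=2, r=7, best area=105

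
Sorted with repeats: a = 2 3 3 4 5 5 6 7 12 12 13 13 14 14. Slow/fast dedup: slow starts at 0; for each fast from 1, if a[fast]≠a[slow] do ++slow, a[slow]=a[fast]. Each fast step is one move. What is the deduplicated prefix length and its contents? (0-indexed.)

length 9; prefix = [2, 3, 4, 5, 6, 7, 12, 13, 14]

(s=0,f=1) a[fast]=3≠a[slow]=2 write a[1]=3 → slow++,fast++
(s=1,f=2) a[fast]=3=a[slow] dup → fast++
(s=1,f=3) a[fast]=4≠a[slow]=3 write a[2]=4 → slow++,fast++
(s=2,f=4) a[fast]=5≠a[slow]=4 write a[3]=5 → slow++,fast++
(s=3,f=5) a[fast]=5=a[slow] dup → fast++
(s=3,f=6) a[fast]=6≠a[slow]=5 write a[4]=6 → slow++,fast++
(s=4,f=7) a[fast]=7≠a[slow]=6 write a[5]=7 → slow++,fast++
(s=5,f=8) a[fast]=12≠a[slow]=7 write a[6]=12 → slow++,fast++
(s=6,f=9) a[fast]=12=a[slow] dup → fast++
(s=6,f=10) a[fast]=13≠a[slow]=12 write a[7]=13 → slow++,fast++
(s=7,f=11) a[fast]=13=a[slow] dup → fast++
(s=7,f=12) a[fast]=14≠a[slow]=13 write a[8]=14 → slow++,fast++
(s=8,f=13) a[fast]=14=a[slow] dup → fast++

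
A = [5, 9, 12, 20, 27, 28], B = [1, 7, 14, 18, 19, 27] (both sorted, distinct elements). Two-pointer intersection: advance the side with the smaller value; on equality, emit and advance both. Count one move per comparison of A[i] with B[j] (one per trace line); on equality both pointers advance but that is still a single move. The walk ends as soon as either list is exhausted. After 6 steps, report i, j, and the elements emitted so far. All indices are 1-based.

i=4, j=4, emitted=[]

i=1 j=1: 5>1, j++
i=1 j=2: 5<7, i++
i=2 j=2: 9>7, j++
i=2 j=3: 9<14, i++
i=3 j=3: 12<14, i++
i=4 j=3: 20>14, j++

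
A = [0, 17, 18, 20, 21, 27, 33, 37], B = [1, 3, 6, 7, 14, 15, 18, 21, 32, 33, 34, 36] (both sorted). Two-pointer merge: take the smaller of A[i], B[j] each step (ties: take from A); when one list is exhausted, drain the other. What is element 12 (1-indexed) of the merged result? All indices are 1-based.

[i=1,j=1] A[i]=0<=B[j]=1 take 0 → i++
[i=2,j=1] A[i]=17>B[j]=1 take 1 → j++
[i=2,j=2] A[i]=17>B[j]=3 take 3 → j++
[i=2,j=3] A[i]=17>B[j]=6 take 6 → j++
[i=2,j=4] A[i]=17>B[j]=7 take 7 → j++
[i=2,j=5] A[i]=17>B[j]=14 take 14 → j++
[i=2,j=6] A[i]=17>B[j]=15 take 15 → j++
[i=2,j=7] A[i]=17<=B[j]=18 take 17 → i++
[i=3,j=7] A[i]=18<=B[j]=18 take 18 → i++
[i=4,j=7] A[i]=20>B[j]=18 take 18 → j++
[i=4,j=8] A[i]=20<=B[j]=21 take 20 → i++
[i=5,j=8] A[i]=21<=B[j]=21 take 21 → i++
[i=6,j=8] A[i]=27>B[j]=21 take 21 → j++
[i=6,j=9] A[i]=27<=B[j]=32 take 27 → i++
[i=7,j=9] A[i]=33>B[j]=32 take 32 → j++
[i=7,j=10] A[i]=33<=B[j]=33 take 33 → i++
[i=8,j=10] A[i]=37>B[j]=33 take 33 → j++
[i=8,j=11] A[i]=37>B[j]=34 take 34 → j++
[i=8,j=12] A[i]=37>B[j]=36 take 36 → j++
[i=8,j=13] B done, take A[i]=37 → i++

merged[12] = 21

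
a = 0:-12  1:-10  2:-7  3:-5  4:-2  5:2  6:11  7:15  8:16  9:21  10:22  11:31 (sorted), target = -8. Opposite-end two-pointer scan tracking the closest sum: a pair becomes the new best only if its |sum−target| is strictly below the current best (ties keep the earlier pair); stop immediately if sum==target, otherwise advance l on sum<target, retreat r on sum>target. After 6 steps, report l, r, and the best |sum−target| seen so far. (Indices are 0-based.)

[0,11] -12+31=19 d=27 * → r--
[0,10] -12+22=10 d=18 * → r--
[0,9] -12+21=9 d=17 * → r--
[0,8] -12+16=4 d=12 * → r--
[0,7] -12+15=3 d=11 * → r--
[0,6] -12+11=-1 d=7 * → r--

l=0, r=5, best |Δ|=7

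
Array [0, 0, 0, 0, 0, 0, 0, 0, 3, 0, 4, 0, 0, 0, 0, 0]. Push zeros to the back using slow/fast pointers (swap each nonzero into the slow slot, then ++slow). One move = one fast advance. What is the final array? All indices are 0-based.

[3, 4, 0, 0, 0, 0, 0, 0, 0, 0, 0, 0, 0, 0, 0, 0]

(s=0,f=0) a[fast]=0 → fast++
(s=0,f=1) a[fast]=0 → fast++
(s=0,f=2) a[fast]=0 → fast++
(s=0,f=3) a[fast]=0 → fast++
(s=0,f=4) a[fast]=0 → fast++
(s=0,f=5) a[fast]=0 → fast++
(s=0,f=6) a[fast]=0 → fast++
(s=0,f=7) a[fast]=0 → fast++
(s=0,f=8) a[fast]=3≠0 swap→a[0]=3 → slow++,fast++
(s=1,f=9) a[fast]=0 → fast++
(s=1,f=10) a[fast]=4≠0 swap→a[1]=4 → slow++,fast++
(s=2,f=11) a[fast]=0 → fast++
(s=2,f=12) a[fast]=0 → fast++
(s=2,f=13) a[fast]=0 → fast++
(s=2,f=14) a[fast]=0 → fast++
(s=2,f=15) a[fast]=0 → fast++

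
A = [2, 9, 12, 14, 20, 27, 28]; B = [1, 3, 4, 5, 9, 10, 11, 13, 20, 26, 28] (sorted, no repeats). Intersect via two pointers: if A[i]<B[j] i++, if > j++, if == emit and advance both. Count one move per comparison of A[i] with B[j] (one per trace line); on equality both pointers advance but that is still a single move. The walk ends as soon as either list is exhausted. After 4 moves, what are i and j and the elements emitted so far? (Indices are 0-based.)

i=0 j=0: 2>1, j++
i=0 j=1: 2<3, i++
i=1 j=1: 9>3, j++
i=1 j=2: 9>4, j++

i=1, j=3, emitted=[]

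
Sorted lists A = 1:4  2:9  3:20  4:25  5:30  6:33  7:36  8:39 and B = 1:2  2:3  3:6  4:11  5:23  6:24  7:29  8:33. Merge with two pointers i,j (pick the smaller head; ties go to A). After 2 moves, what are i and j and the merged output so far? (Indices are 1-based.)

i=1 j=1: A[i]=4>B[j]=2 take 2, j++
i=1 j=2: A[i]=4>B[j]=3 take 3, j++

i=1, j=3, merged so far=[2, 3]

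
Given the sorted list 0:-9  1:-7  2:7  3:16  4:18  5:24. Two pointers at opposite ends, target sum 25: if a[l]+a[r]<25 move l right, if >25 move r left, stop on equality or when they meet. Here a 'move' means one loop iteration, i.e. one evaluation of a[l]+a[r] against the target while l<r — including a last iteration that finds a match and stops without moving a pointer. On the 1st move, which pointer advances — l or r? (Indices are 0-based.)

l

[0,5] -9+24=15 <25 → l++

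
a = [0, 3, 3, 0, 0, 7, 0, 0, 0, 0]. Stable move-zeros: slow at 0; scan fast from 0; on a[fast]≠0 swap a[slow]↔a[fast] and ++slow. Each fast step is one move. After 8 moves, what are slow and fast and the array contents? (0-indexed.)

slow=3, fast=8, a=[3, 3, 7, 0, 0, 0, 0, 0, 0, 0]

slow=0 fast=0: a[fast]=0, fast++
slow=0 fast=1: a[fast]=3≠0 swap→a[0]=3, slow++,fast++
slow=1 fast=2: a[fast]=3≠0 swap→a[1]=3, slow++,fast++
slow=2 fast=3: a[fast]=0, fast++
slow=2 fast=4: a[fast]=0, fast++
slow=2 fast=5: a[fast]=7≠0 swap→a[2]=7, slow++,fast++
slow=3 fast=6: a[fast]=0, fast++
slow=3 fast=7: a[fast]=0, fast++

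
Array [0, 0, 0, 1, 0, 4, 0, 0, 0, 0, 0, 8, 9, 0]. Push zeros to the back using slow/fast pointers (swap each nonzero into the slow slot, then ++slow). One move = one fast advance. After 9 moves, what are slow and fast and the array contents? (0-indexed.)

(s=0,f=0) a[fast]=0 → fast++
(s=0,f=1) a[fast]=0 → fast++
(s=0,f=2) a[fast]=0 → fast++
(s=0,f=3) a[fast]=1≠0 swap→a[0]=1 → slow++,fast++
(s=1,f=4) a[fast]=0 → fast++
(s=1,f=5) a[fast]=4≠0 swap→a[1]=4 → slow++,fast++
(s=2,f=6) a[fast]=0 → fast++
(s=2,f=7) a[fast]=0 → fast++
(s=2,f=8) a[fast]=0 → fast++

slow=2, fast=9, a=[1, 4, 0, 0, 0, 0, 0, 0, 0, 0, 0, 8, 9, 0]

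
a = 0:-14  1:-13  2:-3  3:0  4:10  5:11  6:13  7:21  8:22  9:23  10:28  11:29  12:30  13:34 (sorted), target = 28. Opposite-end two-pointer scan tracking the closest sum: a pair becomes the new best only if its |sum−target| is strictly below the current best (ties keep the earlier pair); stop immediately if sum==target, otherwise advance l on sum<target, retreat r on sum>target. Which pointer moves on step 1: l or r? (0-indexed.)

l

[0,13] -14+34=20 d=8 * → l++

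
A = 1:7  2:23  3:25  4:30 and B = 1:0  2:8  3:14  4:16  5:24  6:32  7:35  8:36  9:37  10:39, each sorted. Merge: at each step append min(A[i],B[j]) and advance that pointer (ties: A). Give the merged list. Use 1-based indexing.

i=1 j=1: A[i]=7>B[j]=0 take 0, j++
i=1 j=2: A[i]=7<=B[j]=8 take 7, i++
i=2 j=2: A[i]=23>B[j]=8 take 8, j++
i=2 j=3: A[i]=23>B[j]=14 take 14, j++
i=2 j=4: A[i]=23>B[j]=16 take 16, j++
i=2 j=5: A[i]=23<=B[j]=24 take 23, i++
i=3 j=5: A[i]=25>B[j]=24 take 24, j++
i=3 j=6: A[i]=25<=B[j]=32 take 25, i++
i=4 j=6: A[i]=30<=B[j]=32 take 30, i++
i=5 j=6: A done, take B[j]=32, j++
i=5 j=7: A done, take B[j]=35, j++
i=5 j=8: A done, take B[j]=36, j++
i=5 j=9: A done, take B[j]=37, j++
i=5 j=10: A done, take B[j]=39, j++

[0, 7, 8, 14, 16, 23, 24, 25, 30, 32, 35, 36, 37, 39]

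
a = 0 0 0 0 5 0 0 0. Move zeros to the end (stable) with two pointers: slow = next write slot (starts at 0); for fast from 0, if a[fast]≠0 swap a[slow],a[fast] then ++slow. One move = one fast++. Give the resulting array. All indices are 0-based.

slow=0 fast=0: a[fast]=0, fast++
slow=0 fast=1: a[fast]=0, fast++
slow=0 fast=2: a[fast]=0, fast++
slow=0 fast=3: a[fast]=0, fast++
slow=0 fast=4: a[fast]=5≠0 swap→a[0]=5, slow++,fast++
slow=1 fast=5: a[fast]=0, fast++
slow=1 fast=6: a[fast]=0, fast++
slow=1 fast=7: a[fast]=0, fast++

[5, 0, 0, 0, 0, 0, 0, 0]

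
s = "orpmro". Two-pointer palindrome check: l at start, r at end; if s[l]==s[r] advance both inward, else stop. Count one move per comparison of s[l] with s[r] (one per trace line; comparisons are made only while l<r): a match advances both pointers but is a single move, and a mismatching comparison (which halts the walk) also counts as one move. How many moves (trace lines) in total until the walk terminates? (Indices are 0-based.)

[0,5] 'o'=='o' → l++,r--
[1,4] 'r'=='r' → l++,r--
[2,3] 'p'!='m' → stop

3 moves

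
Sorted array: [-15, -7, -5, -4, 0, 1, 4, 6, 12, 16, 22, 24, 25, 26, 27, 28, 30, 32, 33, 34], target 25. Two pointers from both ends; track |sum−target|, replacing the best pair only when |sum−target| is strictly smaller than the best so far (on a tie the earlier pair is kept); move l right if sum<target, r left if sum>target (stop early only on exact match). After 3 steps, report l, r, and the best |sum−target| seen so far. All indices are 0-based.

l=0 r=19: -15+34=19 d=6 *, l++
l=1 r=19: -7+34=27 d=2 *, r--
l=1 r=18: -7+33=26 d=1 *, r--

l=1, r=17, best |Δ|=1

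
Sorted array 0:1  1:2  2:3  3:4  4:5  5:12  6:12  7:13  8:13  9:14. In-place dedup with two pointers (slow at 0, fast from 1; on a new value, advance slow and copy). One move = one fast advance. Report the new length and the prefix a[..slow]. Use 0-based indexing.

slow=0 fast=1: a[fast]=2≠a[slow]=1 write a[1]=2, slow++,fast++
slow=1 fast=2: a[fast]=3≠a[slow]=2 write a[2]=3, slow++,fast++
slow=2 fast=3: a[fast]=4≠a[slow]=3 write a[3]=4, slow++,fast++
slow=3 fast=4: a[fast]=5≠a[slow]=4 write a[4]=5, slow++,fast++
slow=4 fast=5: a[fast]=12≠a[slow]=5 write a[5]=12, slow++,fast++
slow=5 fast=6: a[fast]=12=a[slow] dup, fast++
slow=5 fast=7: a[fast]=13≠a[slow]=12 write a[6]=13, slow++,fast++
slow=6 fast=8: a[fast]=13=a[slow] dup, fast++
slow=6 fast=9: a[fast]=14≠a[slow]=13 write a[7]=14, slow++,fast++

length 8; prefix = [1, 2, 3, 4, 5, 12, 13, 14]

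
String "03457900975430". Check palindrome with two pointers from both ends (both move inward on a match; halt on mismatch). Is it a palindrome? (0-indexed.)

l=0 r=13: '0'=='0', l++,r--
l=1 r=12: '3'=='3', l++,r--
l=2 r=11: '4'=='4', l++,r--
l=3 r=10: '5'=='5', l++,r--
l=4 r=9: '7'=='7', l++,r--
l=5 r=8: '9'=='9', l++,r--
l=6 r=7: '0'=='0', l++,r--

palindrome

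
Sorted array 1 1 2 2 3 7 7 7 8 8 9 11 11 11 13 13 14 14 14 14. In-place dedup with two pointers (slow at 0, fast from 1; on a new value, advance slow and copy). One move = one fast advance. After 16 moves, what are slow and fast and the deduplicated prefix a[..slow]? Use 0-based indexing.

slow=0 fast=1: a[fast]=1=a[slow] dup, fast++
slow=0 fast=2: a[fast]=2≠a[slow]=1 write a[1]=2, slow++,fast++
slow=1 fast=3: a[fast]=2=a[slow] dup, fast++
slow=1 fast=4: a[fast]=3≠a[slow]=2 write a[2]=3, slow++,fast++
slow=2 fast=5: a[fast]=7≠a[slow]=3 write a[3]=7, slow++,fast++
slow=3 fast=6: a[fast]=7=a[slow] dup, fast++
slow=3 fast=7: a[fast]=7=a[slow] dup, fast++
slow=3 fast=8: a[fast]=8≠a[slow]=7 write a[4]=8, slow++,fast++
slow=4 fast=9: a[fast]=8=a[slow] dup, fast++
slow=4 fast=10: a[fast]=9≠a[slow]=8 write a[5]=9, slow++,fast++
slow=5 fast=11: a[fast]=11≠a[slow]=9 write a[6]=11, slow++,fast++
slow=6 fast=12: a[fast]=11=a[slow] dup, fast++
slow=6 fast=13: a[fast]=11=a[slow] dup, fast++
slow=6 fast=14: a[fast]=13≠a[slow]=11 write a[7]=13, slow++,fast++
slow=7 fast=15: a[fast]=13=a[slow] dup, fast++
slow=7 fast=16: a[fast]=14≠a[slow]=13 write a[8]=14, slow++,fast++

slow=8, fast=17, prefix=[1, 2, 3, 7, 8, 9, 11, 13, 14]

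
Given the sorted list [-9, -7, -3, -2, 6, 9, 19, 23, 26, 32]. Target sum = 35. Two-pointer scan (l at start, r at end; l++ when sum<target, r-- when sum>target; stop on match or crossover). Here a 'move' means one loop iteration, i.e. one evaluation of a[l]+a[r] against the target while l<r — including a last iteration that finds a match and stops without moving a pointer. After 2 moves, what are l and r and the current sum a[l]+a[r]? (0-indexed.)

l=2, r=9, sum=29

l=0 r=9: -9+32=23 <35, l++
l=1 r=9: -7+32=25 <35, l++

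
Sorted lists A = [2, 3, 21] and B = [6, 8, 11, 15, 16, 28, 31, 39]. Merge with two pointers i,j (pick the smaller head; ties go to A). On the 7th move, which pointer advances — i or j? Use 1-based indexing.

i=1 j=1: A[i]=2<=B[j]=6 take 2, i++
i=2 j=1: A[i]=3<=B[j]=6 take 3, i++
i=3 j=1: A[i]=21>B[j]=6 take 6, j++
i=3 j=2: A[i]=21>B[j]=8 take 8, j++
i=3 j=3: A[i]=21>B[j]=11 take 11, j++
i=3 j=4: A[i]=21>B[j]=15 take 15, j++
i=3 j=5: A[i]=21>B[j]=16 take 16, j++

j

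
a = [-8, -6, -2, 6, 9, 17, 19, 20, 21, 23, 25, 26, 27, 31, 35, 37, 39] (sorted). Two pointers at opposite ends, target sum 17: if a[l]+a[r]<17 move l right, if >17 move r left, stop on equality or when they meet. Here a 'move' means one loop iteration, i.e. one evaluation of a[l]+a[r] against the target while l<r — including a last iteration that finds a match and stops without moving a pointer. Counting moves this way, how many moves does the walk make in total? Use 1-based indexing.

l=1 r=17: -8+39=31 >17, r--
l=1 r=16: -8+37=29 >17, r--
l=1 r=15: -8+35=27 >17, r--
l=1 r=14: -8+31=23 >17, r--
l=1 r=13: -8+27=19 >17, r--
l=1 r=12: -8+26=18 >17, r--
l=1 r=11: -8+25=17, found

7 moves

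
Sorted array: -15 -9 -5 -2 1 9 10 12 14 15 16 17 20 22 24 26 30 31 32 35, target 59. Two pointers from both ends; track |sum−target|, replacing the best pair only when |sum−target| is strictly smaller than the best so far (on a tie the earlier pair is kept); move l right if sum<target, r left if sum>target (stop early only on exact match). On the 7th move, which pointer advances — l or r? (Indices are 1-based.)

l

[1,20] -15+35=20 d=39 * → l++
[2,20] -9+35=26 d=33 * → l++
[3,20] -5+35=30 d=29 * → l++
[4,20] -2+35=33 d=26 * → l++
[5,20] 1+35=36 d=23 * → l++
[6,20] 9+35=44 d=15 * → l++
[7,20] 10+35=45 d=14 * → l++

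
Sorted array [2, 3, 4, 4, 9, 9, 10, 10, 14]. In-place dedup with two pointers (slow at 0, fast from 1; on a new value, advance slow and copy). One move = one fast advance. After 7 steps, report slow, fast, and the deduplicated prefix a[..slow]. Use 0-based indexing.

(s=0,f=1) a[fast]=3≠a[slow]=2 write a[1]=3 → slow++,fast++
(s=1,f=2) a[fast]=4≠a[slow]=3 write a[2]=4 → slow++,fast++
(s=2,f=3) a[fast]=4=a[slow] dup → fast++
(s=2,f=4) a[fast]=9≠a[slow]=4 write a[3]=9 → slow++,fast++
(s=3,f=5) a[fast]=9=a[slow] dup → fast++
(s=3,f=6) a[fast]=10≠a[slow]=9 write a[4]=10 → slow++,fast++
(s=4,f=7) a[fast]=10=a[slow] dup → fast++

slow=4, fast=8, prefix=[2, 3, 4, 9, 10]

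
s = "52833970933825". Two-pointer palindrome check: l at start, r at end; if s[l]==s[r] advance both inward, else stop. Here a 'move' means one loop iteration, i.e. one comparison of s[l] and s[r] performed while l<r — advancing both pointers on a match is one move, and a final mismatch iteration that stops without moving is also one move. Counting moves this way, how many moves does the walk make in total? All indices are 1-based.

7 moves

l=1 r=14: '5'=='5', l++,r--
l=2 r=13: '2'=='2', l++,r--
l=3 r=12: '8'=='8', l++,r--
l=4 r=11: '3'=='3', l++,r--
l=5 r=10: '3'=='3', l++,r--
l=6 r=9: '9'=='9', l++,r--
l=7 r=8: '7'!='0', stop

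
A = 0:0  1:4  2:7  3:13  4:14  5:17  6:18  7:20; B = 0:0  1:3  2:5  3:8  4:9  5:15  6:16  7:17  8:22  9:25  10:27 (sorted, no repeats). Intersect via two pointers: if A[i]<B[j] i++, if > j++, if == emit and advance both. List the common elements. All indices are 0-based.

[i=0,j=0] 0==0 emit → i++,j++
[i=1,j=1] 4>3 → j++
[i=1,j=2] 4<5 → i++
[i=2,j=2] 7>5 → j++
[i=2,j=3] 7<8 → i++
[i=3,j=3] 13>8 → j++
[i=3,j=4] 13>9 → j++
[i=3,j=5] 13<15 → i++
[i=4,j=5] 14<15 → i++
[i=5,j=5] 17>15 → j++
[i=5,j=6] 17>16 → j++
[i=5,j=7] 17==17 emit → i++,j++
[i=6,j=8] 18<22 → i++
[i=7,j=8] 20<22 → i++

intersection = [0, 17]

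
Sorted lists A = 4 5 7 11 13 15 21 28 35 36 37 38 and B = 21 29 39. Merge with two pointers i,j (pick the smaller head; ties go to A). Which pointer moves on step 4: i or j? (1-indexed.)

i

i=1 j=1: A[i]=4<=B[j]=21 take 4, i++
i=2 j=1: A[i]=5<=B[j]=21 take 5, i++
i=3 j=1: A[i]=7<=B[j]=21 take 7, i++
i=4 j=1: A[i]=11<=B[j]=21 take 11, i++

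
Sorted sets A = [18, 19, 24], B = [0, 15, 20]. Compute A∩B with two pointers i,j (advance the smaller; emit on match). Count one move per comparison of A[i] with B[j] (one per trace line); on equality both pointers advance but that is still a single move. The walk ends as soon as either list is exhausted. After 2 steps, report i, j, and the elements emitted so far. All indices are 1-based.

i=1, j=3, emitted=[]

i=1 j=1: 18>0, j++
i=1 j=2: 18>15, j++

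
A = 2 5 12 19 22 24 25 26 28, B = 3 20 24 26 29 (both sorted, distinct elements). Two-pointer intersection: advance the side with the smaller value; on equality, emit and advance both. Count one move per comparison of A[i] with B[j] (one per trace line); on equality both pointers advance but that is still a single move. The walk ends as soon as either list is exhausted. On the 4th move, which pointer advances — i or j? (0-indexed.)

i

[i=0,j=0] 2<3 → i++
[i=1,j=0] 5>3 → j++
[i=1,j=1] 5<20 → i++
[i=2,j=1] 12<20 → i++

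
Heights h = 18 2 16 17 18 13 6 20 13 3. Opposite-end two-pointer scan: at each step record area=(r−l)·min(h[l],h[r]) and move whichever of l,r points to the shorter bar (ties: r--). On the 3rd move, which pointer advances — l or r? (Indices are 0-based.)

l

l=0 r=9: min(18,3)*9=27 best=27 *, r--
l=0 r=8: min(18,13)*8=104 best=104 *, r--
l=0 r=7: min(18,20)*7=126 best=126 *, l++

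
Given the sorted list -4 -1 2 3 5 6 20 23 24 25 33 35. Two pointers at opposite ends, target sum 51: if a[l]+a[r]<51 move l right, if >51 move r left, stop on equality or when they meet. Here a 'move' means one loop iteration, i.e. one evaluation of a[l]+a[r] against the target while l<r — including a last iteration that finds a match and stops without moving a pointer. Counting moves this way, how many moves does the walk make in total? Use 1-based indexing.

[1,12] -4+35=31 <51 → l++
[2,12] -1+35=34 <51 → l++
[3,12] 2+35=37 <51 → l++
[4,12] 3+35=38 <51 → l++
[5,12] 5+35=40 <51 → l++
[6,12] 6+35=41 <51 → l++
[7,12] 20+35=55 >51 → r--
[7,11] 20+33=53 >51 → r--
[7,10] 20+25=45 <51 → l++
[8,10] 23+25=48 <51 → l++
[9,10] 24+25=49 <51 → l++

11 moves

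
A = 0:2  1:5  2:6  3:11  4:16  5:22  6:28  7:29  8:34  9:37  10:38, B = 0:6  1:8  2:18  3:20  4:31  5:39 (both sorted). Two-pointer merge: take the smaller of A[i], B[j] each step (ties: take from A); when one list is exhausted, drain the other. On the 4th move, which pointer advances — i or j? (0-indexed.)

j

i=0 j=0: A[i]=2<=B[j]=6 take 2, i++
i=1 j=0: A[i]=5<=B[j]=6 take 5, i++
i=2 j=0: A[i]=6<=B[j]=6 take 6, i++
i=3 j=0: A[i]=11>B[j]=6 take 6, j++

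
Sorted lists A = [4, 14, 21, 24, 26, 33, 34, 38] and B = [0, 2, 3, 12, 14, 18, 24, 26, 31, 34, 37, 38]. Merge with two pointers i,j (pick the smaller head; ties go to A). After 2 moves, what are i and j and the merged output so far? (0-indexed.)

[i=0,j=0] A[i]=4>B[j]=0 take 0 → j++
[i=0,j=1] A[i]=4>B[j]=2 take 2 → j++

i=0, j=2, merged so far=[0, 2]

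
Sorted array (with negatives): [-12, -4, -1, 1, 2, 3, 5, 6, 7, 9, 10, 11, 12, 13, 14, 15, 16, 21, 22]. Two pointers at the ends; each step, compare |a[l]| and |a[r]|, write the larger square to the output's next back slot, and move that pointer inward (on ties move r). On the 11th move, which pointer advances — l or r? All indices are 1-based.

[1,19] |-12|<=|22| out[19]=484 → r--
[1,18] |-12|<=|21| out[18]=441 → r--
[1,17] |-12|<=|16| out[17]=256 → r--
[1,16] |-12|<=|15| out[16]=225 → r--
[1,15] |-12|<=|14| out[15]=196 → r--
[1,14] |-12|<=|13| out[14]=169 → r--
[1,13] |-12|<=|12| out[13]=144 → r--
[1,12] |-12|>|11| out[12]=144 → l++
[2,12] |-4|<=|11| out[11]=121 → r--
[2,11] |-4|<=|10| out[10]=100 → r--
[2,10] |-4|<=|9| out[9]=81 → r--

r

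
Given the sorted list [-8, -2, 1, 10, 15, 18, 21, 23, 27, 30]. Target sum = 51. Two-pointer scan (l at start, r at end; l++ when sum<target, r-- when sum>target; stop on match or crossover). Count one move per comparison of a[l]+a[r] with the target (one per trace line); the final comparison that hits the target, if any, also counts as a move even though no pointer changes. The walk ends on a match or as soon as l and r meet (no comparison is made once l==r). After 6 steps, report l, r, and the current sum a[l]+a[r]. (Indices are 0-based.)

l=0 r=9: -8+30=22 <51, l++
l=1 r=9: -2+30=28 <51, l++
l=2 r=9: 1+30=31 <51, l++
l=3 r=9: 10+30=40 <51, l++
l=4 r=9: 15+30=45 <51, l++
l=5 r=9: 18+30=48 <51, l++

l=6, r=9, sum=51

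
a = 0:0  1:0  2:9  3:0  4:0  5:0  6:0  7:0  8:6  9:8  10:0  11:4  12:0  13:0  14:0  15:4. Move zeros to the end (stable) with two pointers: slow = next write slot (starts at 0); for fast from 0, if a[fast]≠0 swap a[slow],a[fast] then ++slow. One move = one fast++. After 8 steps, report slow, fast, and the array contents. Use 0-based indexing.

slow=1, fast=8, a=[9, 0, 0, 0, 0, 0, 0, 0, 6, 8, 0, 4, 0, 0, 0, 4]

slow=0 fast=0: a[fast]=0, fast++
slow=0 fast=1: a[fast]=0, fast++
slow=0 fast=2: a[fast]=9≠0 swap→a[0]=9, slow++,fast++
slow=1 fast=3: a[fast]=0, fast++
slow=1 fast=4: a[fast]=0, fast++
slow=1 fast=5: a[fast]=0, fast++
slow=1 fast=6: a[fast]=0, fast++
slow=1 fast=7: a[fast]=0, fast++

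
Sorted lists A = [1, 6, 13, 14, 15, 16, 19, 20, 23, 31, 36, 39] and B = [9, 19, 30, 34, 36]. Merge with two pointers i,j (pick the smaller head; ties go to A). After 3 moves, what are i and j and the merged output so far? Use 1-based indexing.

[i=1,j=1] A[i]=1<=B[j]=9 take 1 → i++
[i=2,j=1] A[i]=6<=B[j]=9 take 6 → i++
[i=3,j=1] A[i]=13>B[j]=9 take 9 → j++

i=3, j=2, merged so far=[1, 6, 9]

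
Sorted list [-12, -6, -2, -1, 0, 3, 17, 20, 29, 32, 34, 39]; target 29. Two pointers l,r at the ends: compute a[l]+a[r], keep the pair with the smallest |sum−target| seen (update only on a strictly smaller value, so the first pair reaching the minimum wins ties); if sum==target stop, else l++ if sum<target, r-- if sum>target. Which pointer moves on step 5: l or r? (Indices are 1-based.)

r

l=1 r=12: -12+39=27 d=2 *, l++
l=2 r=12: -6+39=33 d=4, r--
l=2 r=11: -6+34=28 d=1 *, l++
l=3 r=11: -2+34=32 d=3, r--
l=3 r=10: -2+32=30 d=1, r--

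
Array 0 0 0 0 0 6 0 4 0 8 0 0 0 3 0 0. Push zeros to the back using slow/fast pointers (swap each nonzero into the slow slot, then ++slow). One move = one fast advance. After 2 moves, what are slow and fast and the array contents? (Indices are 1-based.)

slow=1, fast=3, a=[0, 0, 0, 0, 0, 6, 0, 4, 0, 8, 0, 0, 0, 3, 0, 0]

(s=1,f=1) a[fast]=0 → fast++
(s=1,f=2) a[fast]=0 → fast++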